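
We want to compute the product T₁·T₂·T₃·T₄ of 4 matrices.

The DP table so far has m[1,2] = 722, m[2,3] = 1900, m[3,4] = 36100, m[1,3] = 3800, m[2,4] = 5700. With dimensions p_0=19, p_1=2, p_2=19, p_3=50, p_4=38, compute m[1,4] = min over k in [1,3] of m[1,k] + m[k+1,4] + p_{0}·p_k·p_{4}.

7144

m[1,4] = min over k∈[1,3] of m[1,k]+m[k+1,4]+p_{0}·p_k·p_{4}.
k=1: 0 + 5700 + 19·2·38 = 7144; k=2: 722 + 36100 + 19·19·38 = 50540; k=3: 3800 + 0 + 19·50·38 = 39900.
Minimum: 7144 at k=1.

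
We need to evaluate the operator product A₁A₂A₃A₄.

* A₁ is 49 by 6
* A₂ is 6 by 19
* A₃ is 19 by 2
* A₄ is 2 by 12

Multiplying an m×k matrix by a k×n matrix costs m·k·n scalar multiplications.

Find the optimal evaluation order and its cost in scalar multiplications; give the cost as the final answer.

1992

Adjacent pairs: A₁A₂ = 49·6·19 = 5586; A₂A₃ = 6·19·2 = 228; A₃A₄ = 19·2·12 = 456.
Length 3: A₁..A₃: k=1: 0+228+49·6·2=816; k=2: 5586+0+49·19·2=7448 → min 816 | A₂..A₄: k=2: 0+456+6·19·12=1824; k=3: 228+0+6·2·12=372 → min 372.
Length 4: A₁..A₄: k=1: 0+372+49·6·12=3900; k=2: 5586+456+49·19·12=17214; k=3: 816+0+49·2·12=1992 → min 1992.
Optimal parenthesization: ((A₁(A₂A₃))A₄) with cost 1992.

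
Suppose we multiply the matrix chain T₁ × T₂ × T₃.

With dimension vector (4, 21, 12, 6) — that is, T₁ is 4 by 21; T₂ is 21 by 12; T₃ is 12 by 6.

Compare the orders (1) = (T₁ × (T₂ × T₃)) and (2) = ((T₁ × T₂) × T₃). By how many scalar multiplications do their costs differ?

Order (1) = (T₁ × (T₂ × T₃)): (T₂ × T₃): 21×12 by 12×6 → 21×6, cost 21·12·6 = 1512; (T₁ × (T₂ × T₃)): 4×21 by 21×6 → 4×6, cost 4·21·6 = 504; cumulative 2016. Total 2016.
Order (2) = ((T₁ × T₂) × T₃): (T₁ × T₂): 4×21 by 21×12 → 4×12, cost 4·21·12 = 1008; ((T₁ × T₂) × T₃): 4×12 by 12×6 → 4×6, cost 4·12·6 = 288; cumulative 1296. Total 1296.
Difference: |2016 − 1296| = 720.

720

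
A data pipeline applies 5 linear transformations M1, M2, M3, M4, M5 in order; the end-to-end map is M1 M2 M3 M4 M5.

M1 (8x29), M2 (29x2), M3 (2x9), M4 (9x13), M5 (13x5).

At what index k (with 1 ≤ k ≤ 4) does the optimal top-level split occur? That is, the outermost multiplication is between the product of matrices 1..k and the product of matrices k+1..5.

2

Adjacent pairs: M1M2 = 8·29·2 = 464; M2M3 = 29·2·9 = 522; M3M4 = 2·9·13 = 234; M4M5 = 9·13·5 = 585.
Length 3: M1..M3: k=1: 0+522+8·29·9=2610; k=2: 464+0+8·2·9=608 → min 608 | M2..M4: k=2: 0+234+29·2·13=988; k=3: 522+0+29·9·13=3915 → min 988 | M3..M5: k=3: 0+585+2·9·5=675; k=4: 234+0+2·13·5=364 → min 364.
Length 4: M1..M4: k=1: 0+988+8·29·13=4004; k=2: 464+234+8·2·13=906; k=3: 608+0+8·9·13=1544 → min 906 | M2..M5: k=2: 0+364+29·2·5=654; k=3: 522+585+29·9·5=2412; k=4: 988+0+29·13·5=2873 → min 654.
Top-level splits: k=1: (M1..M1)·(M2..M5) → 0+654+8·29·5 = 1814; k=2: (M1..M2)·(M3..M5) → 464+364+8·2·5 = 908; k=3: (M1..M3)·(M4..M5) → 608+585+8·9·5 = 1553; k=4: (M1..M4)·(M5..M5) → 906+0+8·13·5 = 1426.
Best split is after M2, i.e. k = 2.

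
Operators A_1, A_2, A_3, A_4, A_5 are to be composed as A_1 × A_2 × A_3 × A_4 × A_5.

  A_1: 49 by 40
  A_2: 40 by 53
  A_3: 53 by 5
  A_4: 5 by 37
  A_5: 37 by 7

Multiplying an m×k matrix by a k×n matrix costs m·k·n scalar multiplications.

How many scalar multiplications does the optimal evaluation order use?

Adjacent pairs: A_1A_2 = 49·40·53 = 103880; A_2A_3 = 40·53·5 = 10600; A_3A_4 = 53·5·37 = 9805; A_4A_5 = 5·37·7 = 1295.
Length 3: A_1..A_3: k=1: 0+10600+49·40·5=20400; k=2: 103880+0+49·53·5=116865 → min 20400 | A_2..A_4: k=2: 0+9805+40·53·37=88245; k=3: 10600+0+40·5·37=18000 → min 18000 | A_3..A_5: k=3: 0+1295+53·5·7=3150; k=4: 9805+0+53·37·7=23532 → min 3150.
Length 4: A_1..A_4: k=1: 0+18000+49·40·37=90520; k=2: 103880+9805+49·53·37=209774; k=3: 20400+0+49·5·37=29465 → min 29465 | A_2..A_5: k=2: 0+3150+40·53·7=17990; k=3: 10600+1295+40·5·7=13295; k=4: 18000+0+40·37·7=28360 → min 13295.
Length 5: A_1..A_5: k=1: 0+13295+49·40·7=27015; k=2: 103880+3150+49·53·7=125209; k=3: 20400+1295+49·5·7=23410; k=4: 29465+0+49·37·7=42156 → min 23410.
Optimal order: ((A_1 × (A_2 × A_3)) × (A_4 × A_5)) with cost 23410.

23410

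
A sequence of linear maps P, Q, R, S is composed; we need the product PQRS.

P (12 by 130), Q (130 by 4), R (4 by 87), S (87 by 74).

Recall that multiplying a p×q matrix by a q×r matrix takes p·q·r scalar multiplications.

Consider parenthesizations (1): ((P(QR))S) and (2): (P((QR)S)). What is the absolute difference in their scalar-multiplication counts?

Order (1) = ((P(QR))S): (QR): 130×4 by 4×87 → 130×87, cost 130·4·87 = 45240; (P(QR)): 12×130 by 130×87 → 12×87, cost 12·130·87 = 135720; cumulative 180960; ((P(QR))S): 12×87 by 87×74 → 12×74, cost 12·87·74 = 77256; cumulative 258216. Total 258216.
Order (2) = (P((QR)S)): (QR): 130×4 by 4×87 → 130×87, cost 130·4·87 = 45240; ((QR)S): 130×87 by 87×74 → 130×74, cost 130·87·74 = 836940; cumulative 882180; (P((QR)S)): 12×130 by 130×74 → 12×74, cost 12·130·74 = 115440; cumulative 997620. Total 997620.
Difference: |258216 − 997620| = 739404.

739404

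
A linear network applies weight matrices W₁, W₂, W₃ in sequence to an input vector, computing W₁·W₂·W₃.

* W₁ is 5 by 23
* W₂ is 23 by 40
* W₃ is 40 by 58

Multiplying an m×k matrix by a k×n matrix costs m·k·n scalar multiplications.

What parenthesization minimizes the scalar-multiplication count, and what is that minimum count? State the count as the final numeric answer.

(W₁·(W₂·W₃)): cost 60030.
((W₁·W₂)·W₃): cost 16200.
Optimal: ((W₁·W₂)·W₃) with cost 16200.

16200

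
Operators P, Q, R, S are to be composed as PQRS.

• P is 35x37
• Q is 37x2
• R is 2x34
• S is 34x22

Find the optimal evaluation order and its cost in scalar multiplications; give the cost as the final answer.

5626

Adjacent pairs: PQ = 35·37·2 = 2590; QR = 37·2·34 = 2516; RS = 2·34·22 = 1496.
Length 3: P..R: k=1: 0+2516+35·37·34=46546; k=2: 2590+0+35·2·34=4970 → min 4970 | Q..S: k=2: 0+1496+37·2·22=3124; k=3: 2516+0+37·34·22=30192 → min 3124.
Length 4: P..S: k=1: 0+3124+35·37·22=31614; k=2: 2590+1496+35·2·22=5626; k=3: 4970+0+35·34·22=31150 → min 5626.
Optimal parenthesization: ((PQ)(RS)) with cost 5626.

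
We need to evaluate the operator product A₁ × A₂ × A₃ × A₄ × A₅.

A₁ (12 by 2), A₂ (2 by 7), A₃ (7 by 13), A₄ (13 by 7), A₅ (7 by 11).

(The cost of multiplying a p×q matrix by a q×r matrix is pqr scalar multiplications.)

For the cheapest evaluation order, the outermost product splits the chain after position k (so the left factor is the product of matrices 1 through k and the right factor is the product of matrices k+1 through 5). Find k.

1

Adjacent pairs: A₁A₂ = 12·2·7 = 168; A₂A₃ = 2·7·13 = 182; A₃A₄ = 7·13·7 = 637; A₄A₅ = 13·7·11 = 1001.
Length 3: A₁..A₃: k=1: 0+182+12·2·13=494; k=2: 168+0+12·7·13=1260 → min 494 | A₂..A₄: k=2: 0+637+2·7·7=735; k=3: 182+0+2·13·7=364 → min 364 | A₃..A₅: k=3: 0+1001+7·13·11=2002; k=4: 637+0+7·7·11=1176 → min 1176.
Length 4: A₁..A₄: k=1: 0+364+12·2·7=532; k=2: 168+637+12·7·7=1393; k=3: 494+0+12·13·7=1586 → min 532 | A₂..A₅: k=2: 0+1176+2·7·11=1330; k=3: 182+1001+2·13·11=1469; k=4: 364+0+2·7·11=518 → min 518.
Top-level splits: k=1: (A₁..A₁)·(A₂..A₅) → 0+518+12·2·11 = 782; k=2: (A₁..A₂)·(A₃..A₅) → 168+1176+12·7·11 = 2268; k=3: (A₁..A₃)·(A₄..A₅) → 494+1001+12·13·11 = 3211; k=4: (A₁..A₄)·(A₅..A₅) → 532+0+12·7·11 = 1456.
Best split is after A₁, i.e. k = 1.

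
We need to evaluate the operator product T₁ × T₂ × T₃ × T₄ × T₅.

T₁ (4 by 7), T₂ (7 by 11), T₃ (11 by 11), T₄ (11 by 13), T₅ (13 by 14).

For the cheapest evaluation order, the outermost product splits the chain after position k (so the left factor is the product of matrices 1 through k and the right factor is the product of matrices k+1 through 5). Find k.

4

Adjacent pairs: T₁T₂ = 4·7·11 = 308; T₂T₃ = 7·11·11 = 847; T₃T₄ = 11·11·13 = 1573; T₄T₅ = 11·13·14 = 2002.
Length 3: T₁..T₃: k=1: 0+847+4·7·11=1155; k=2: 308+0+4·11·11=792 → min 792 | T₂..T₄: k=2: 0+1573+7·11·13=2574; k=3: 847+0+7·11·13=1848 → min 1848 | T₃..T₅: k=3: 0+2002+11·11·14=3696; k=4: 1573+0+11·13·14=3575 → min 3575.
Length 4: T₁..T₄: k=1: 0+1848+4·7·13=2212; k=2: 308+1573+4·11·13=2453; k=3: 792+0+4·11·13=1364 → min 1364 | T₂..T₅: k=2: 0+3575+7·11·14=4653; k=3: 847+2002+7·11·14=3927; k=4: 1848+0+7·13·14=3122 → min 3122.
Top-level splits: k=1: (T₁..T₁)·(T₂..T₅) → 0+3122+4·7·14 = 3514; k=2: (T₁..T₂)·(T₃..T₅) → 308+3575+4·11·14 = 4499; k=3: (T₁..T₃)·(T₄..T₅) → 792+2002+4·11·14 = 3410; k=4: (T₁..T₄)·(T₅..T₅) → 1364+0+4·13·14 = 2092.
Best split is after T₄, i.e. k = 4.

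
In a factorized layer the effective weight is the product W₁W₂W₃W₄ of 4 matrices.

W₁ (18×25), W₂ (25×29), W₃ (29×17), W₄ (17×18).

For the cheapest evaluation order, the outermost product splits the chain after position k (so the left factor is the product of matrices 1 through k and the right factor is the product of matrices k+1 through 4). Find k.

Adjacent pairs: W₁W₂ = 18·25·29 = 13050; W₂W₃ = 25·29·17 = 12325; W₃W₄ = 29·17·18 = 8874.
Length 3: W₁..W₃: k=1: 0+12325+18·25·17=19975; k=2: 13050+0+18·29·17=21924 → min 19975 | W₂..W₄: k=2: 0+8874+25·29·18=21924; k=3: 12325+0+25·17·18=19975 → min 19975.
Top-level splits: k=1: (W₁..W₁)·(W₂..W₄) → 0+19975+18·25·18 = 28075; k=2: (W₁..W₂)·(W₃..W₄) → 13050+8874+18·29·18 = 31320; k=3: (W₁..W₃)·(W₄..W₄) → 19975+0+18·17·18 = 25483.
Best split is after W₃, i.e. k = 3.

3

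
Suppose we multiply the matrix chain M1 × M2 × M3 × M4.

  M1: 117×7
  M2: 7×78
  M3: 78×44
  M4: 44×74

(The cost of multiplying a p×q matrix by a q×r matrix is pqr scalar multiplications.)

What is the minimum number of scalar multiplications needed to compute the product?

Adjacent pairs: M1M2 = 117·7·78 = 63882; M2M3 = 7·78·44 = 24024; M3M4 = 78·44·74 = 253968.
Length 3: M1..M3: k=1: 0+24024+117·7·44=60060; k=2: 63882+0+117·78·44=465426 → min 60060 | M2..M4: k=2: 0+253968+7·78·74=294372; k=3: 24024+0+7·44·74=46816 → min 46816.
Length 4: M1..M4: k=1: 0+46816+117·7·74=107422; k=2: 63882+253968+117·78·74=993174; k=3: 60060+0+117·44·74=441012 → min 107422.
Optimal order: (M1 × ((M2 × M3) × M4)) with cost 107422.

107422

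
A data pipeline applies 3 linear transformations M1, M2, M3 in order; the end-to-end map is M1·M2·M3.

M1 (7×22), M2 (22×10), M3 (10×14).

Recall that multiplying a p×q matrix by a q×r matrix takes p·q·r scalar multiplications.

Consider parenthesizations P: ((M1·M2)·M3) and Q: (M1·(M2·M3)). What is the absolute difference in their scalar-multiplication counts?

Order P = ((M1·M2)·M3): (M1·M2): 7×22 by 22×10 → 7×10, cost 7·22·10 = 1540; ((M1·M2)·M3): 7×10 by 10×14 → 7×14, cost 7·10·14 = 980; cumulative 2520. Total 2520.
Order Q = (M1·(M2·M3)): (M2·M3): 22×10 by 10×14 → 22×14, cost 22·10·14 = 3080; (M1·(M2·M3)): 7×22 by 22×14 → 7×14, cost 7·22·14 = 2156; cumulative 5236. Total 5236.
Difference: |2520 − 5236| = 2716.

2716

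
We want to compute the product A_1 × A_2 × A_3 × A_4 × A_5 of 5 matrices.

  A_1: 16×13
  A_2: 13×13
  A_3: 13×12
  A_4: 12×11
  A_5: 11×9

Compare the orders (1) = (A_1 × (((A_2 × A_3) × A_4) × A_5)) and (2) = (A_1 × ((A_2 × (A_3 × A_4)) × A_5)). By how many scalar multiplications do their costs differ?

Order (1) = (A_1 × (((A_2 × A_3) × A_4) × A_5)): (A_2 × A_3): 13×13 by 13×12 → 13×12, cost 13·13·12 = 2028; ((A_2 × A_3) × A_4): 13×12 by 12×11 → 13×11, cost 13·12·11 = 1716; cumulative 3744; (((A_2 × A_3) × A_4) × A_5): 13×11 by 11×9 → 13×9, cost 13·11·9 = 1287; cumulative 5031; (A_1 × (((A_2 × A_3) × A_4) × A_5)): 16×13 by 13×9 → 16×9, cost 16·13·9 = 1872; cumulative 6903. Total 6903.
Order (2) = (A_1 × ((A_2 × (A_3 × A_4)) × A_5)): (A_3 × A_4): 13×12 by 12×11 → 13×11, cost 13·12·11 = 1716; (A_2 × (A_3 × A_4)): 13×13 by 13×11 → 13×11, cost 13·13·11 = 1859; cumulative 3575; ((A_2 × (A_3 × A_4)) × A_5): 13×11 by 11×9 → 13×9, cost 13·11·9 = 1287; cumulative 4862; (A_1 × ((A_2 × (A_3 × A_4)) × A_5)): 16×13 by 13×9 → 16×9, cost 16·13·9 = 1872; cumulative 6734. Total 6734.
Difference: |6903 − 6734| = 169.

169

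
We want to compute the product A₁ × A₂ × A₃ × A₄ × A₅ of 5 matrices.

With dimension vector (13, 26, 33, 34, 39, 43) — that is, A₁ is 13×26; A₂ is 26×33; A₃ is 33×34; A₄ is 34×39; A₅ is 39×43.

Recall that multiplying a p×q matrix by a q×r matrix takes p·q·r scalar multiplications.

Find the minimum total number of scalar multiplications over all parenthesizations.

64779

Adjacent pairs: A₁A₂ = 13·26·33 = 11154; A₂A₃ = 26·33·34 = 29172; A₃A₄ = 33·34·39 = 43758; A₄A₅ = 34·39·43 = 57018.
Length 3: A₁..A₃: k=1: 0+29172+13·26·34=40664; k=2: 11154+0+13·33·34=25740 → min 25740 | A₂..A₄: k=2: 0+43758+26·33·39=77220; k=3: 29172+0+26·34·39=63648 → min 63648 | A₃..A₅: k=3: 0+57018+33·34·43=105264; k=4: 43758+0+33·39·43=99099 → min 99099.
Length 4: A₁..A₄: k=1: 0+63648+13·26·39=76830; k=2: 11154+43758+13·33·39=71643; k=3: 25740+0+13·34·39=42978 → min 42978 | A₂..A₅: k=2: 0+99099+26·33·43=135993; k=3: 29172+57018+26·34·43=124202; k=4: 63648+0+26·39·43=107250 → min 107250.
Length 5: A₁..A₅: k=1: 0+107250+13·26·43=121784; k=2: 11154+99099+13·33·43=128700; k=3: 25740+57018+13·34·43=101764; k=4: 42978+0+13·39·43=64779 → min 64779.
Optimal order: ((((A₁ × A₂) × A₃) × A₄) × A₅) with cost 64779.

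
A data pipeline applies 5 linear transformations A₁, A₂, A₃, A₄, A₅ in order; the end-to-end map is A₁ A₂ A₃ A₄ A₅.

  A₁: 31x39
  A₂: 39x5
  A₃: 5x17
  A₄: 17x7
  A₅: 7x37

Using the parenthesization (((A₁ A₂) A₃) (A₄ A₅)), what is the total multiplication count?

(A₁ A₂): 31×39 by 39×5 → 31×5, cost 31·39·5 = 6045
((A₁ A₂) A₃): 31×5 by 5×17 → 31×17, cost 31·5·17 = 2635; cumulative 8680
(A₄ A₅): 17×7 by 7×37 → 17×37, cost 17·7·37 = 4403
(((A₁ A₂) A₃) (A₄ A₅)): 31×17 by 17×37 → 31×37, cost 31·17·37 = 19499; cumulative 32582
Total: 32582 scalar multiplications.

32582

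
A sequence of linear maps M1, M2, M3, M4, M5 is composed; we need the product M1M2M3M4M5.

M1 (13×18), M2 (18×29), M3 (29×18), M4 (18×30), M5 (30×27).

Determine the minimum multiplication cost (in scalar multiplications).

Adjacent pairs: M1M2 = 13·18·29 = 6786; M2M3 = 18·29·18 = 9396; M3M4 = 29·18·30 = 15660; M4M5 = 18·30·27 = 14580.
Length 3: M1..M3: k=1: 0+9396+13·18·18=13608; k=2: 6786+0+13·29·18=13572 → min 13572 | M2..M4: k=2: 0+15660+18·29·30=31320; k=3: 9396+0+18·18·30=19116 → min 19116 | M3..M5: k=3: 0+14580+29·18·27=28674; k=4: 15660+0+29·30·27=39150 → min 28674.
Length 4: M1..M4: k=1: 0+19116+13·18·30=26136; k=2: 6786+15660+13·29·30=33756; k=3: 13572+0+13·18·30=20592 → min 20592 | M2..M5: k=2: 0+28674+18·29·27=42768; k=3: 9396+14580+18·18·27=32724; k=4: 19116+0+18·30·27=33696 → min 32724.
Length 5: M1..M5: k=1: 0+32724+13·18·27=39042; k=2: 6786+28674+13·29·27=45639; k=3: 13572+14580+13·18·27=34470; k=4: 20592+0+13·30·27=31122 → min 31122.
Optimal order: ((((M1M2)M3)M4)M5) with cost 31122.

31122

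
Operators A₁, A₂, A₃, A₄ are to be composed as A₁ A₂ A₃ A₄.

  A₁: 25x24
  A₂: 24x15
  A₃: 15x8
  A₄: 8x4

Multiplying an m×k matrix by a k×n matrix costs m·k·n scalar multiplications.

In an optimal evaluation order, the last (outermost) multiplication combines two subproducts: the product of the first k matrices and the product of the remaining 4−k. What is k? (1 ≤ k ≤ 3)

1

Adjacent pairs: A₁A₂ = 25·24·15 = 9000; A₂A₃ = 24·15·8 = 2880; A₃A₄ = 15·8·4 = 480.
Length 3: A₁..A₃: k=1: 0+2880+25·24·8=7680; k=2: 9000+0+25·15·8=12000 → min 7680 | A₂..A₄: k=2: 0+480+24·15·4=1920; k=3: 2880+0+24·8·4=3648 → min 1920.
Top-level splits: k=1: (A₁..A₁)·(A₂..A₄) → 0+1920+25·24·4 = 4320; k=2: (A₁..A₂)·(A₃..A₄) → 9000+480+25·15·4 = 10980; k=3: (A₁..A₃)·(A₄..A₄) → 7680+0+25·8·4 = 8480.
Best split is after A₁, i.e. k = 1.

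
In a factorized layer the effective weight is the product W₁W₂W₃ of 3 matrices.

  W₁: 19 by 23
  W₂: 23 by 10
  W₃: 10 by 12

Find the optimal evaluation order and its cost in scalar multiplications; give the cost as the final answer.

(W₁(W₂W₃)): cost 8004.
((W₁W₂)W₃): cost 6650.
Optimal: ((W₁W₂)W₃) with cost 6650.

6650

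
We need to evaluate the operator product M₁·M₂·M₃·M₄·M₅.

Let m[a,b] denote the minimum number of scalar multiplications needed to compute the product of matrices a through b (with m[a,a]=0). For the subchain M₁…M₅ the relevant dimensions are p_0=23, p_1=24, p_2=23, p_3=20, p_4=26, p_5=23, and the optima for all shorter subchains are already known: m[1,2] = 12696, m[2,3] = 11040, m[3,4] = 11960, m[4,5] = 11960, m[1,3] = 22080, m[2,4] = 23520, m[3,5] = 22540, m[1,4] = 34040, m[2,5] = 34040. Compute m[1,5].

44620

m[1,5] = min over k∈[1,4] of m[1,k]+m[k+1,5]+p_{0}·p_k·p_{5}.
k=1: 0 + 34040 + 23·24·23 = 46736; k=2: 12696 + 22540 + 23·23·23 = 47403; k=3: 22080 + 11960 + 23·20·23 = 44620; k=4: 34040 + 0 + 23·26·23 = 47794.
Minimum: 44620 at k=3.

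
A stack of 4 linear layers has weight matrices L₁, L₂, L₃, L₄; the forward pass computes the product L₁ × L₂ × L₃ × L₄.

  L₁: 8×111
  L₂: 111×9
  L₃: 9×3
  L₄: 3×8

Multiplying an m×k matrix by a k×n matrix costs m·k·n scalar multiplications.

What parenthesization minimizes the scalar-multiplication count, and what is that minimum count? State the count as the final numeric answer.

5853

Adjacent pairs: L₁L₂ = 8·111·9 = 7992; L₂L₃ = 111·9·3 = 2997; L₃L₄ = 9·3·8 = 216.
Length 3: L₁..L₃: k=1: 0+2997+8·111·3=5661; k=2: 7992+0+8·9·3=8208 → min 5661 | L₂..L₄: k=2: 0+216+111·9·8=8208; k=3: 2997+0+111·3·8=5661 → min 5661.
Length 4: L₁..L₄: k=1: 0+5661+8·111·8=12765; k=2: 7992+216+8·9·8=8784; k=3: 5661+0+8·3·8=5853 → min 5853.
Optimal parenthesization: ((L₁ × (L₂ × L₃)) × L₄) with cost 5853.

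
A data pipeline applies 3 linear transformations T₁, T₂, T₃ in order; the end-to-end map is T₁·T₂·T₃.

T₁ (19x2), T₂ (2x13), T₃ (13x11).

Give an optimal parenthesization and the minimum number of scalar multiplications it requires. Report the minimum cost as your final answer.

(T₁·(T₂·T₃)): cost 704.
((T₁·T₂)·T₃): cost 3211.
Optimal: (T₁·(T₂·T₃)) with cost 704.

704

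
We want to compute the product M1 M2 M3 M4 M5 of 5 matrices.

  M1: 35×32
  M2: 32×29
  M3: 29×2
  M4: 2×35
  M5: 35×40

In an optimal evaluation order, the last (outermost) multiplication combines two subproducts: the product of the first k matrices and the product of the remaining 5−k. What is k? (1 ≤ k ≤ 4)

3

Adjacent pairs: M1M2 = 35·32·29 = 32480; M2M3 = 32·29·2 = 1856; M3M4 = 29·2·35 = 2030; M4M5 = 2·35·40 = 2800.
Length 3: M1..M3: k=1: 0+1856+35·32·2=4096; k=2: 32480+0+35·29·2=34510 → min 4096 | M2..M4: k=2: 0+2030+32·29·35=34510; k=3: 1856+0+32·2·35=4096 → min 4096 | M3..M5: k=3: 0+2800+29·2·40=5120; k=4: 2030+0+29·35·40=42630 → min 5120.
Length 4: M1..M4: k=1: 0+4096+35·32·35=43296; k=2: 32480+2030+35·29·35=70035; k=3: 4096+0+35·2·35=6546 → min 6546 | M2..M5: k=2: 0+5120+32·29·40=42240; k=3: 1856+2800+32·2·40=7216; k=4: 4096+0+32·35·40=48896 → min 7216.
Top-level splits: k=1: (M1..M1)·(M2..M5) → 0+7216+35·32·40 = 52016; k=2: (M1..M2)·(M3..M5) → 32480+5120+35·29·40 = 78200; k=3: (M1..M3)·(M4..M5) → 4096+2800+35·2·40 = 9696; k=4: (M1..M4)·(M5..M5) → 6546+0+35·35·40 = 55546.
Best split is after M3, i.e. k = 3.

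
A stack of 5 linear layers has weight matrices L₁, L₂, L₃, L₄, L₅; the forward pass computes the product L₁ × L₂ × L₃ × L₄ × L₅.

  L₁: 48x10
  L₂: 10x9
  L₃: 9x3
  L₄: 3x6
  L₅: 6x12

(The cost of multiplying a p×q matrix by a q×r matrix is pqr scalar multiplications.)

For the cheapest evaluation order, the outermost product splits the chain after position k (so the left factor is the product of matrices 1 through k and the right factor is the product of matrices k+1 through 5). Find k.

Adjacent pairs: L₁L₂ = 48·10·9 = 4320; L₂L₃ = 10·9·3 = 270; L₃L₄ = 9·3·6 = 162; L₄L₅ = 3·6·12 = 216.
Length 3: L₁..L₃: k=1: 0+270+48·10·3=1710; k=2: 4320+0+48·9·3=5616 → min 1710 | L₂..L₄: k=2: 0+162+10·9·6=702; k=3: 270+0+10·3·6=450 → min 450 | L₃..L₅: k=3: 0+216+9·3·12=540; k=4: 162+0+9·6·12=810 → min 540.
Length 4: L₁..L₄: k=1: 0+450+48·10·6=3330; k=2: 4320+162+48·9·6=7074; k=3: 1710+0+48·3·6=2574 → min 2574 | L₂..L₅: k=2: 0+540+10·9·12=1620; k=3: 270+216+10·3·12=846; k=4: 450+0+10·6·12=1170 → min 846.
Top-level splits: k=1: (L₁..L₁)·(L₂..L₅) → 0+846+48·10·12 = 6606; k=2: (L₁..L₂)·(L₃..L₅) → 4320+540+48·9·12 = 10044; k=3: (L₁..L₃)·(L₄..L₅) → 1710+216+48·3·12 = 3654; k=4: (L₁..L₄)·(L₅..L₅) → 2574+0+48·6·12 = 6030.
Best split is after L₃, i.e. k = 3.

3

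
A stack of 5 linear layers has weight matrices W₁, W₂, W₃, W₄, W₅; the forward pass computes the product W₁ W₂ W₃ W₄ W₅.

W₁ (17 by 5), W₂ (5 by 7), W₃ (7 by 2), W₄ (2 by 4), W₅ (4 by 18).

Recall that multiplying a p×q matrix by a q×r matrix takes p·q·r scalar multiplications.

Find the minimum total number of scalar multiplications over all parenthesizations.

996

Adjacent pairs: W₁W₂ = 17·5·7 = 595; W₂W₃ = 5·7·2 = 70; W₃W₄ = 7·2·4 = 56; W₄W₅ = 2·4·18 = 144.
Length 3: W₁..W₃: k=1: 0+70+17·5·2=240; k=2: 595+0+17·7·2=833 → min 240 | W₂..W₄: k=2: 0+56+5·7·4=196; k=3: 70+0+5·2·4=110 → min 110 | W₃..W₅: k=3: 0+144+7·2·18=396; k=4: 56+0+7·4·18=560 → min 396.
Length 4: W₁..W₄: k=1: 0+110+17·5·4=450; k=2: 595+56+17·7·4=1127; k=3: 240+0+17·2·4=376 → min 376 | W₂..W₅: k=2: 0+396+5·7·18=1026; k=3: 70+144+5·2·18=394; k=4: 110+0+5·4·18=470 → min 394.
Length 5: W₁..W₅: k=1: 0+394+17·5·18=1924; k=2: 595+396+17·7·18=3133; k=3: 240+144+17·2·18=996; k=4: 376+0+17·4·18=1600 → min 996.
Optimal order: ((W₁ (W₂ W₃)) (W₄ W₅)) with cost 996.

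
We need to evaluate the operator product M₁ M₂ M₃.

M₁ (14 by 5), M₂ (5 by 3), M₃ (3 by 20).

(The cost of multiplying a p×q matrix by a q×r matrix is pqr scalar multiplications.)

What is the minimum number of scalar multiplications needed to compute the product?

Order (M₁ (M₂ M₃)): (M₂ M₃): 5×3 by 3×20 → 5×20, cost 5·3·20 = 300; (M₁ (M₂ M₃)): 14×5 by 5×20 → 14×20, cost 14·5·20 = 1400; cumulative 1700. Total 1700.
Order ((M₁ M₂) M₃): (M₁ M₂): 14×5 by 5×3 → 14×3, cost 14·5·3 = 210; ((M₁ M₂) M₃): 14×3 by 3×20 → 14×20, cost 14·3·20 = 840; cumulative 1050. Total 1050.
Minimum: 1050.

1050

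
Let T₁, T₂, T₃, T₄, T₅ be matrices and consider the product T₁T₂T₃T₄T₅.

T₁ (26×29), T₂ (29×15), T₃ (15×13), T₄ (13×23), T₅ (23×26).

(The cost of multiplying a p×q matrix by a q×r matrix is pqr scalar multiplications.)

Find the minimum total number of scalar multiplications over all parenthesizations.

32019

Adjacent pairs: T₁T₂ = 26·29·15 = 11310; T₂T₃ = 29·15·13 = 5655; T₃T₄ = 15·13·23 = 4485; T₄T₅ = 13·23·26 = 7774.
Length 3: T₁..T₃: k=1: 0+5655+26·29·13=15457; k=2: 11310+0+26·15·13=16380 → min 15457 | T₂..T₄: k=2: 0+4485+29·15·23=14490; k=3: 5655+0+29·13·23=14326 → min 14326 | T₃..T₅: k=3: 0+7774+15·13·26=12844; k=4: 4485+0+15·23·26=13455 → min 12844.
Length 4: T₁..T₄: k=1: 0+14326+26·29·23=31668; k=2: 11310+4485+26·15·23=24765; k=3: 15457+0+26·13·23=23231 → min 23231 | T₂..T₅: k=2: 0+12844+29·15·26=24154; k=3: 5655+7774+29·13·26=23231; k=4: 14326+0+29·23·26=31668 → min 23231.
Length 5: T₁..T₅: k=1: 0+23231+26·29·26=42835; k=2: 11310+12844+26·15·26=34294; k=3: 15457+7774+26·13·26=32019; k=4: 23231+0+26·23·26=38779 → min 32019.
Optimal order: ((T₁(T₂T₃))(T₄T₅)) with cost 32019.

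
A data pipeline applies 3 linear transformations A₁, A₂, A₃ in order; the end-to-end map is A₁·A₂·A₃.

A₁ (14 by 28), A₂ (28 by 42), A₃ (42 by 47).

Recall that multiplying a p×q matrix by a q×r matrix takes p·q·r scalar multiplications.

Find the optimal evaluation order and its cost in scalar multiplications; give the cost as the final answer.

44100

(A₁·(A₂·A₃)): cost 73696.
((A₁·A₂)·A₃): cost 44100.
Optimal: ((A₁·A₂)·A₃) with cost 44100.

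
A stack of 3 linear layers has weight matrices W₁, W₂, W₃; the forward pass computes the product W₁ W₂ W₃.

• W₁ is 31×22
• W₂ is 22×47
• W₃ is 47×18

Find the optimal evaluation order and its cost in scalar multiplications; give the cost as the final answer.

(W₁ (W₂ W₃)): cost 30888.
((W₁ W₂) W₃): cost 58280.
Optimal: (W₁ (W₂ W₃)) with cost 30888.

30888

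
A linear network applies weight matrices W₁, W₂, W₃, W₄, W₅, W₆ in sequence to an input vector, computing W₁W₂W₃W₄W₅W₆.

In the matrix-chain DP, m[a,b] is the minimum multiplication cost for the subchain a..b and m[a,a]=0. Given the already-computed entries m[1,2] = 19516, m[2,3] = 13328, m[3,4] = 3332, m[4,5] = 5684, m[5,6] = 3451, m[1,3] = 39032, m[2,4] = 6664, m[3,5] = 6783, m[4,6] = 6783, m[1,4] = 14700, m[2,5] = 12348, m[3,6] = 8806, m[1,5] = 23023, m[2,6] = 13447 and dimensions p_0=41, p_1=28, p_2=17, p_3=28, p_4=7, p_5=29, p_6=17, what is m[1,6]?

m[1,6] = min over k∈[1,5] of m[1,k]+m[k+1,6]+p_{0}·p_k·p_{6}.
k=1: 0 + 13447 + 41·28·17 = 32963; k=2: 19516 + 8806 + 41·17·17 = 40171; k=3: 39032 + 6783 + 41·28·17 = 65331; k=4: 14700 + 3451 + 41·7·17 = 23030; k=5: 23023 + 0 + 41·29·17 = 43236.
Minimum: 23030 at k=4.

23030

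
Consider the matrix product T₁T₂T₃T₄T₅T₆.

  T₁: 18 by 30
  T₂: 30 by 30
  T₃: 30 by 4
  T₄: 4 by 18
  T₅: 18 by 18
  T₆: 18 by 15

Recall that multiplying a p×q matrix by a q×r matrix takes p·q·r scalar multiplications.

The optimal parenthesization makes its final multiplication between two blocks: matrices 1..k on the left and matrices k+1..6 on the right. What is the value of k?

3

Adjacent pairs: T₁T₂ = 18·30·30 = 16200; T₂T₃ = 30·30·4 = 3600; T₃T₄ = 30·4·18 = 2160; T₄T₅ = 4·18·18 = 1296; T₅T₆ = 18·18·15 = 4860.
Length 3: T₁..T₃: k=1: 0+3600+18·30·4=5760; k=2: 16200+0+18·30·4=18360 → min 5760 | T₂..T₄: k=2: 0+2160+30·30·18=18360; k=3: 3600+0+30·4·18=5760 → min 5760 | T₃..T₅: k=3: 0+1296+30·4·18=3456; k=4: 2160+0+30·18·18=11880 → min 3456 | T₄..T₆: k=4: 0+4860+4·18·15=5940; k=5: 1296+0+4·18·15=2376 → min 2376.
Length 4: T₁..T₄: k=1: 0+5760+18·30·18=15480; k=2: 16200+2160+18·30·18=28080; k=3: 5760+0+18·4·18=7056 → min 7056 | T₂..T₅: k=2: 0+3456+30·30·18=19656; k=3: 3600+1296+30·4·18=7056; k=4: 5760+0+30·18·18=15480 → min 7056 | T₃..T₆: k=3: 0+2376+30·4·15=4176; k=4: 2160+4860+30·18·15=15120; k=5: 3456+0+30·18·15=11556 → min 4176.
Length 5: T₁..T₅: k=1: 0+7056+18·30·18=16776; k=2: 16200+3456+18·30·18=29376; k=3: 5760+1296+18·4·18=8352; k=4: 7056+0+18·18·18=12888 → min 8352 | T₂..T₆: k=2: 0+4176+30·30·15=17676; k=3: 3600+2376+30·4·15=7776; k=4: 5760+4860+30·18·15=18720; k=5: 7056+0+30·18·15=15156 → min 7776.
Top-level splits: k=1: (T₁..T₁)·(T₂..T₆) → 0+7776+18·30·15 = 15876; k=2: (T₁..T₂)·(T₃..T₆) → 16200+4176+18·30·15 = 28476; k=3: (T₁..T₃)·(T₄..T₆) → 5760+2376+18·4·15 = 9216; k=4: (T₁..T₄)·(T₅..T₆) → 7056+4860+18·18·15 = 16776; k=5: (T₁..T₅)·(T₆..T₆) → 8352+0+18·18·15 = 13212.
Best split is after T₃, i.e. k = 3.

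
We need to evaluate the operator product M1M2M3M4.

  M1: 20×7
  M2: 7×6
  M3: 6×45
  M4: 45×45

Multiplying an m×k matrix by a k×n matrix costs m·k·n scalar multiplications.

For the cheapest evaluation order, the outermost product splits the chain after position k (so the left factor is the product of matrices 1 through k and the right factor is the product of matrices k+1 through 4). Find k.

2

Adjacent pairs: M1M2 = 20·7·6 = 840; M2M3 = 7·6·45 = 1890; M3M4 = 6·45·45 = 12150.
Length 3: M1..M3: k=1: 0+1890+20·7·45=8190; k=2: 840+0+20·6·45=6240 → min 6240 | M2..M4: k=2: 0+12150+7·6·45=14040; k=3: 1890+0+7·45·45=16065 → min 14040.
Top-level splits: k=1: (M1..M1)·(M2..M4) → 0+14040+20·7·45 = 20340; k=2: (M1..M2)·(M3..M4) → 840+12150+20·6·45 = 18390; k=3: (M1..M3)·(M4..M4) → 6240+0+20·45·45 = 46740.
Best split is after M2, i.e. k = 2.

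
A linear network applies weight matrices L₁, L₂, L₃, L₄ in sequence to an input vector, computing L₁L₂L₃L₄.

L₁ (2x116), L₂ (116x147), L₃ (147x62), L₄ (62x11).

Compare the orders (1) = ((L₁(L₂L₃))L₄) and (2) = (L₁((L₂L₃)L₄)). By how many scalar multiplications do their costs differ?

65916

Order (1) = ((L₁(L₂L₃))L₄): (L₂L₃): 116×147 by 147×62 → 116×62, cost 116·147·62 = 1057224; (L₁(L₂L₃)): 2×116 by 116×62 → 2×62, cost 2·116·62 = 14384; cumulative 1071608; ((L₁(L₂L₃))L₄): 2×62 by 62×11 → 2×11, cost 2·62·11 = 1364; cumulative 1072972. Total 1072972.
Order (2) = (L₁((L₂L₃)L₄)): (L₂L₃): 116×147 by 147×62 → 116×62, cost 116·147·62 = 1057224; ((L₂L₃)L₄): 116×62 by 62×11 → 116×11, cost 116·62·11 = 79112; cumulative 1136336; (L₁((L₂L₃)L₄)): 2×116 by 116×11 → 2×11, cost 2·116·11 = 2552; cumulative 1138888. Total 1138888.
Difference: |1072972 − 1138888| = 65916.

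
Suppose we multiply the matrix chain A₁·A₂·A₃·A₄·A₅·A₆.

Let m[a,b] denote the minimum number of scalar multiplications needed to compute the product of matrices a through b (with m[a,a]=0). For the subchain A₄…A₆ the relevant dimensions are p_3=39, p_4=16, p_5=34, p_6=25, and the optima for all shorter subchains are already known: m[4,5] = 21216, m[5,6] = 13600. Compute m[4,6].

29200

m[4,6] = min over k∈[4,5] of m[4,k]+m[k+1,6]+p_{3}·p_k·p_{6}.
k=4: 0 + 13600 + 39·16·25 = 29200; k=5: 21216 + 0 + 39·34·25 = 54366.
Minimum: 29200 at k=4.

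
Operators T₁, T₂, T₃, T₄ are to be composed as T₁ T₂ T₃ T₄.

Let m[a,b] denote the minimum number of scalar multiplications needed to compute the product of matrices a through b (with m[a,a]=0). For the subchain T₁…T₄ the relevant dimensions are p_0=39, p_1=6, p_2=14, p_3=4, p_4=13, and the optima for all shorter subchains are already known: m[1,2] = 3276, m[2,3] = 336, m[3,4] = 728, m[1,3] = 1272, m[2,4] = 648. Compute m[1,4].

m[1,4] = min over k∈[1,3] of m[1,k]+m[k+1,4]+p_{0}·p_k·p_{4}.
k=1: 0 + 648 + 39·6·13 = 3690; k=2: 3276 + 728 + 39·14·13 = 11102; k=3: 1272 + 0 + 39·4·13 = 3300.
Minimum: 3300 at k=3.

3300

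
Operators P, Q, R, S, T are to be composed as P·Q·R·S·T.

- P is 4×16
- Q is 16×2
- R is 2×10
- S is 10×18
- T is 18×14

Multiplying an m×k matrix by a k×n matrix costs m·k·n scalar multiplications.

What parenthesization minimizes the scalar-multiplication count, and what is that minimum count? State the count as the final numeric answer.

Adjacent pairs: PQ = 4·16·2 = 128; QR = 16·2·10 = 320; RS = 2·10·18 = 360; ST = 10·18·14 = 2520.
Length 3: P..R: k=1: 0+320+4·16·10=960; k=2: 128+0+4·2·10=208 → min 208 | Q..S: k=2: 0+360+16·2·18=936; k=3: 320+0+16·10·18=3200 → min 936 | R..T: k=3: 0+2520+2·10·14=2800; k=4: 360+0+2·18·14=864 → min 864.
Length 4: P..S: k=1: 0+936+4·16·18=2088; k=2: 128+360+4·2·18=632; k=3: 208+0+4·10·18=928 → min 632 | Q..T: k=2: 0+864+16·2·14=1312; k=3: 320+2520+16·10·14=5080; k=4: 936+0+16·18·14=4968 → min 1312.
Length 5: P..T: k=1: 0+1312+4·16·14=2208; k=2: 128+864+4·2·14=1104; k=3: 208+2520+4·10·14=3288; k=4: 632+0+4·18·14=1640 → min 1104.
Optimal parenthesization: ((P·Q)·((R·S)·T)) with cost 1104.

1104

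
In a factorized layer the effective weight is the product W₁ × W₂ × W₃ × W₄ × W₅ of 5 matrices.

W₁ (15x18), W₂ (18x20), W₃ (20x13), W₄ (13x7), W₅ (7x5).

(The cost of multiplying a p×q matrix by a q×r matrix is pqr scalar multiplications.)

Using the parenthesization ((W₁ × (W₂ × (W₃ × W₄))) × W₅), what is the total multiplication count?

6755

(W₃ × W₄): 20×13 by 13×7 → 20×7, cost 20·13·7 = 1820
(W₂ × (W₃ × W₄)): 18×20 by 20×7 → 18×7, cost 18·20·7 = 2520; cumulative 4340
(W₁ × (W₂ × (W₃ × W₄))): 15×18 by 18×7 → 15×7, cost 15·18·7 = 1890; cumulative 6230
((W₁ × (W₂ × (W₃ × W₄))) × W₅): 15×7 by 7×5 → 15×5, cost 15·7·5 = 525; cumulative 6755
Total: 6755 scalar multiplications.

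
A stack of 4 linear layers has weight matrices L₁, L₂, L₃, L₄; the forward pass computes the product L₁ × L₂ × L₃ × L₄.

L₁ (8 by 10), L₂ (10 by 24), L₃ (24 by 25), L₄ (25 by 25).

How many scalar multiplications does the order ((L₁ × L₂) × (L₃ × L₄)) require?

(L₁ × L₂): 8×10 by 10×24 → 8×24, cost 8·10·24 = 1920
(L₃ × L₄): 24×25 by 25×25 → 24×25, cost 24·25·25 = 15000
((L₁ × L₂) × (L₃ × L₄)): 8×24 by 24×25 → 8×25, cost 8·24·25 = 4800; cumulative 21720
Total: 21720 scalar multiplications.

21720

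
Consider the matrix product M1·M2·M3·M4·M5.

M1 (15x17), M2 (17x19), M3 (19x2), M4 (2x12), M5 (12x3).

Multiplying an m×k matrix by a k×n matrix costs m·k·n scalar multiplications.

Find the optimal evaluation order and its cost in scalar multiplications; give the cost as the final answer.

Adjacent pairs: M1M2 = 15·17·19 = 4845; M2M3 = 17·19·2 = 646; M3M4 = 19·2·12 = 456; M4M5 = 2·12·3 = 72.
Length 3: M1..M3: k=1: 0+646+15·17·2=1156; k=2: 4845+0+15·19·2=5415 → min 1156 | M2..M4: k=2: 0+456+17·19·12=4332; k=3: 646+0+17·2·12=1054 → min 1054 | M3..M5: k=3: 0+72+19·2·3=186; k=4: 456+0+19·12·3=1140 → min 186.
Length 4: M1..M4: k=1: 0+1054+15·17·12=4114; k=2: 4845+456+15·19·12=8721; k=3: 1156+0+15·2·12=1516 → min 1516 | M2..M5: k=2: 0+186+17·19·3=1155; k=3: 646+72+17·2·3=820; k=4: 1054+0+17·12·3=1666 → min 820.
Length 5: M1..M5: k=1: 0+820+15·17·3=1585; k=2: 4845+186+15·19·3=5886; k=3: 1156+72+15·2·3=1318; k=4: 1516+0+15·12·3=2056 → min 1318.
Optimal parenthesization: ((M1·(M2·M3))·(M4·M5)) with cost 1318.

1318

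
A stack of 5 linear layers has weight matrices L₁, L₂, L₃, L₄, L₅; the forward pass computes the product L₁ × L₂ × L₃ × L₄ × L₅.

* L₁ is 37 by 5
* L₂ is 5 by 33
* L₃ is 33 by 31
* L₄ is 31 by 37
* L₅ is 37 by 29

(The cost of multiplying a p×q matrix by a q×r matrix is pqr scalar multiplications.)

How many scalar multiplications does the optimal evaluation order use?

Adjacent pairs: L₁L₂ = 37·5·33 = 6105; L₂L₃ = 5·33·31 = 5115; L₃L₄ = 33·31·37 = 37851; L₄L₅ = 31·37·29 = 33263.
Length 3: L₁..L₃: k=1: 0+5115+37·5·31=10850; k=2: 6105+0+37·33·31=43956 → min 10850 | L₂..L₄: k=2: 0+37851+5·33·37=43956; k=3: 5115+0+5·31·37=10850 → min 10850 | L₃..L₅: k=3: 0+33263+33·31·29=62930; k=4: 37851+0+33·37·29=73260 → min 62930.
Length 4: L₁..L₄: k=1: 0+10850+37·5·37=17695; k=2: 6105+37851+37·33·37=89133; k=3: 10850+0+37·31·37=53289 → min 17695 | L₂..L₅: k=2: 0+62930+5·33·29=67715; k=3: 5115+33263+5·31·29=42873; k=4: 10850+0+5·37·29=16215 → min 16215.
Length 5: L₁..L₅: k=1: 0+16215+37·5·29=21580; k=2: 6105+62930+37·33·29=104444; k=3: 10850+33263+37·31·29=77376; k=4: 17695+0+37·37·29=57396 → min 21580.
Optimal order: (L₁ × (((L₂ × L₃) × L₄) × L₅)) with cost 21580.

21580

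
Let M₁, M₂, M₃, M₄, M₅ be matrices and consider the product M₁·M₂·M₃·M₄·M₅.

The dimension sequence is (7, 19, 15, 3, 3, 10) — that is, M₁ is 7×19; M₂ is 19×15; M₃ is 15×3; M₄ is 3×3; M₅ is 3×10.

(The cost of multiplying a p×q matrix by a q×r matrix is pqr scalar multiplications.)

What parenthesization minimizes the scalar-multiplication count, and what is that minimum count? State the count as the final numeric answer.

1527

Adjacent pairs: M₁M₂ = 7·19·15 = 1995; M₂M₃ = 19·15·3 = 855; M₃M₄ = 15·3·3 = 135; M₄M₅ = 3·3·10 = 90.
Length 3: M₁..M₃: k=1: 0+855+7·19·3=1254; k=2: 1995+0+7·15·3=2310 → min 1254 | M₂..M₄: k=2: 0+135+19·15·3=990; k=3: 855+0+19·3·3=1026 → min 990 | M₃..M₅: k=3: 0+90+15·3·10=540; k=4: 135+0+15·3·10=585 → min 540.
Length 4: M₁..M₄: k=1: 0+990+7·19·3=1389; k=2: 1995+135+7·15·3=2445; k=3: 1254+0+7·3·3=1317 → min 1317 | M₂..M₅: k=2: 0+540+19·15·10=3390; k=3: 855+90+19·3·10=1515; k=4: 990+0+19·3·10=1560 → min 1515.
Length 5: M₁..M₅: k=1: 0+1515+7·19·10=2845; k=2: 1995+540+7·15·10=3585; k=3: 1254+90+7·3·10=1554; k=4: 1317+0+7·3·10=1527 → min 1527.
Optimal parenthesization: (((M₁·(M₂·M₃))·M₄)·M₅) with cost 1527.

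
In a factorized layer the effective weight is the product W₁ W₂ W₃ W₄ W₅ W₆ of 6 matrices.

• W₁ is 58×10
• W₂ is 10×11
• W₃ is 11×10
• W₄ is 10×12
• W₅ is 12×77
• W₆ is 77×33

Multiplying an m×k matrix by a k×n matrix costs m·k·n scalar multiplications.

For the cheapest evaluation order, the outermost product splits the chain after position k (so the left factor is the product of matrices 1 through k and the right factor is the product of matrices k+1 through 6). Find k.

1

Adjacent pairs: W₁W₂ = 58·10·11 = 6380; W₂W₃ = 10·11·10 = 1100; W₃W₄ = 11·10·12 = 1320; W₄W₅ = 10·12·77 = 9240; W₅W₆ = 12·77·33 = 30492.
Length 3: W₁..W₃: k=1: 0+1100+58·10·10=6900; k=2: 6380+0+58·11·10=12760 → min 6900 | W₂..W₄: k=2: 0+1320+10·11·12=2640; k=3: 1100+0+10·10·12=2300 → min 2300 | W₃..W₅: k=3: 0+9240+11·10·77=17710; k=4: 1320+0+11·12·77=11484 → min 11484 | W₄..W₆: k=4: 0+30492+10·12·33=34452; k=5: 9240+0+10·77·33=34650 → min 34452.
Length 4: W₁..W₄: k=1: 0+2300+58·10·12=9260; k=2: 6380+1320+58·11·12=15356; k=3: 6900+0+58·10·12=13860 → min 9260 | W₂..W₅: k=2: 0+11484+10·11·77=19954; k=3: 1100+9240+10·10·77=18040; k=4: 2300+0+10·12·77=11540 → min 11540 | W₃..W₆: k=3: 0+34452+11·10·33=38082; k=4: 1320+30492+11·12·33=36168; k=5: 11484+0+11·77·33=39435 → min 36168.
Length 5: W₁..W₅: k=1: 0+11540+58·10·77=56200; k=2: 6380+11484+58·11·77=66990; k=3: 6900+9240+58·10·77=60800; k=4: 9260+0+58·12·77=62852 → min 56200 | W₂..W₆: k=2: 0+36168+10·11·33=39798; k=3: 1100+34452+10·10·33=38852; k=4: 2300+30492+10·12·33=36752; k=5: 11540+0+10·77·33=36950 → min 36752.
Top-level splits: k=1: (W₁..W₁)·(W₂..W₆) → 0+36752+58·10·33 = 55892; k=2: (W₁..W₂)·(W₃..W₆) → 6380+36168+58·11·33 = 63602; k=3: (W₁..W₃)·(W₄..W₆) → 6900+34452+58·10·33 = 60492; k=4: (W₁..W₄)·(W₅..W₆) → 9260+30492+58·12·33 = 62720; k=5: (W₁..W₅)·(W₆..W₆) → 56200+0+58·77·33 = 203578.
Best split is after W₁, i.e. k = 1.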